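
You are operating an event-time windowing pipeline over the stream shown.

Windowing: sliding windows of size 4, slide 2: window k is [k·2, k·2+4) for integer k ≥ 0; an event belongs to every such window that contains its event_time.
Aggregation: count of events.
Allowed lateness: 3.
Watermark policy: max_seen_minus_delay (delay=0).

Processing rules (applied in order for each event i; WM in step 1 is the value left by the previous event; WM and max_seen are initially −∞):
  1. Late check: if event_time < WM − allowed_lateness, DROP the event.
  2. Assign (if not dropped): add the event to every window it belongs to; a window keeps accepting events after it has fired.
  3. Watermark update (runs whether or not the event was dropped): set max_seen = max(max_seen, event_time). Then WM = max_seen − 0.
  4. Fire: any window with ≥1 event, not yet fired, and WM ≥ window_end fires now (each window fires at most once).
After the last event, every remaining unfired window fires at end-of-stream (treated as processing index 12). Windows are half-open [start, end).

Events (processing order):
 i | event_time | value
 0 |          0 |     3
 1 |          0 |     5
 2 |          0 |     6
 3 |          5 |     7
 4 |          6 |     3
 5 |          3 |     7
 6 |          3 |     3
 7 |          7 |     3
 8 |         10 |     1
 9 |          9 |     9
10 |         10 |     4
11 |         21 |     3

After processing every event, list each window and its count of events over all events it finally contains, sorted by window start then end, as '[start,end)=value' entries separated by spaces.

[0,4)=5 [2,6)=3 [4,8)=3 [6,10)=3 [8,12)=3 [10,14)=2 [18,22)=1 [20,24)=1

i=0 t=0 v=3: → [0,4); WM=0
i=1 t=0 v=5: → [0,4); WM=0
i=2 t=0 v=6: → [0,4); WM=0
i=3 t=5 v=7: → [4,8),[2,6); WM=5; [0,4) fires=3
i=4 t=6 v=3: → [6,10),[4,8); WM=6; [2,6) fires=1
i=5 t=3 v=7: → [2,6),[0,4); WM=6
i=6 t=3 v=3: → [2,6),[0,4); WM=6
i=7 t=7 v=3: → [6,10),[4,8); WM=7
i=8 t=10 v=1: → [10,14),[8,12); WM=10; [4,8) fires=3 [6,10) fires=2
i=9 t=9 v=9: → [8,12),[6,10); WM=10
i=10 t=10 v=4: → [10,14),[8,12); WM=10
i=11 t=21 v=3: → [20,24),[18,22); WM=21; [8,12) fires=3 [10,14) fires=2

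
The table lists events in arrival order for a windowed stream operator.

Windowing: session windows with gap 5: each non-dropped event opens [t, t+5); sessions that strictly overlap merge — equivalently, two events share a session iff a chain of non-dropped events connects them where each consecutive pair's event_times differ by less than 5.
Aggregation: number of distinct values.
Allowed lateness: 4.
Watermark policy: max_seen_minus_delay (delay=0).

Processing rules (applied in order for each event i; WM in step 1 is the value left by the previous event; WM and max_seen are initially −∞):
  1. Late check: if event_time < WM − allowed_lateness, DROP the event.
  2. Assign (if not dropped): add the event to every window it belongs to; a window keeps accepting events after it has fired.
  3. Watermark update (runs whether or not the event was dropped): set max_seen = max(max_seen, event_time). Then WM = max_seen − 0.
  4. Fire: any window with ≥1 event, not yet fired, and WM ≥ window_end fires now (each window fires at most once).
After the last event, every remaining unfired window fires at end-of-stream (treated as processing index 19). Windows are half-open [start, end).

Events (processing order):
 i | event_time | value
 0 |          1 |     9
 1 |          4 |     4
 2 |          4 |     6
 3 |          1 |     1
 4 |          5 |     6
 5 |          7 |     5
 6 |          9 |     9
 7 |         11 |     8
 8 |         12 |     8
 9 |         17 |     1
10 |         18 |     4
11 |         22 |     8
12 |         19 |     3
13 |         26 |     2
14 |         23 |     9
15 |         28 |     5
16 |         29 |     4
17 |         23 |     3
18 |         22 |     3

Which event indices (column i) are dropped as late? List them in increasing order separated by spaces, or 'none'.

i=0 t=1 v=9: → [1,6); WM=1
i=1 t=4 v=4: → [1,9); WM=4
i=2 t=4 v=6: → [1,9); WM=4
i=3 t=1 v=1: → [1,9); WM=4
i=4 t=5 v=6: → [1,10); WM=5
i=5 t=7 v=5: → [1,12); WM=7
i=6 t=9 v=9: → [1,14); WM=9
i=7 t=11 v=8: → [1,16); WM=11
i=8 t=12 v=8: → [1,17); WM=12
i=9 t=17 v=1: → [17,22); WM=17
i=10 t=18 v=4: → [17,23); WM=18
i=11 t=22 v=8: → [17,27); WM=22
i=12 t=19 v=3: → [17,27); WM=22
i=13 t=26 v=2: → [17,31); WM=26
i=14 t=23 v=9: → [17,31); WM=26
i=15 t=28 v=5: → [17,33); WM=28
i=16 t=29 v=4: → [17,34); WM=29
i=17 t=23 v=3: DROP (t<29-4); WM=29
i=18 t=22 v=3: DROP (t<29-4); WM=29

17 18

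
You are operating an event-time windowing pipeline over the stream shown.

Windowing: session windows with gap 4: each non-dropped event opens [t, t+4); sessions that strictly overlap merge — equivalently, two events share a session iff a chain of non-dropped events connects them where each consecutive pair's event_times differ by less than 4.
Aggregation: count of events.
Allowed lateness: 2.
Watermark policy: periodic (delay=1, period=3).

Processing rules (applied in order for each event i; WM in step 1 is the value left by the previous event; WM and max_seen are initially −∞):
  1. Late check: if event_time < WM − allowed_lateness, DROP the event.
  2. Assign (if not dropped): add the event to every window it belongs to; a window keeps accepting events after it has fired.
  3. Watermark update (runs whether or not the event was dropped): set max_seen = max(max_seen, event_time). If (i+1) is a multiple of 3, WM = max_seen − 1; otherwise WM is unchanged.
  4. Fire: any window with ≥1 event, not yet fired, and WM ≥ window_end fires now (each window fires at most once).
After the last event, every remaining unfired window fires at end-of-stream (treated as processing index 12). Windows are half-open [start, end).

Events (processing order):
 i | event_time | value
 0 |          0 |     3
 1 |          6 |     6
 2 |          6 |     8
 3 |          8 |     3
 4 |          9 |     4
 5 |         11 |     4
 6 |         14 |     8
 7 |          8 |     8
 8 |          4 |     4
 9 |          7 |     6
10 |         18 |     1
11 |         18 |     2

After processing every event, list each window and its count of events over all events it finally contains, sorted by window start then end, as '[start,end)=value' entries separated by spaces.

[0,4)=1 [6,18)=7 [18,22)=2

i=0 t=0 v=3: → [0,4); WM=−∞
i=1 t=6 v=6: → [6,10); WM=−∞
i=2 t=6 v=8: → [6,10); WM=5
i=3 t=8 v=3: → [6,12); WM=5
i=4 t=9 v=4: → [6,13); WM=5
i=5 t=11 v=4: → [6,15); WM=10
i=6 t=14 v=8: → [6,18); WM=10
i=7 t=8 v=8: → [6,18); WM=10
i=8 t=4 v=4: DROP (t<10-2); WM=13
i=9 t=7 v=6: DROP (t<13-2); WM=13
i=10 t=18 v=1: → [18,22); WM=13
i=11 t=18 v=2: → [18,22); WM=17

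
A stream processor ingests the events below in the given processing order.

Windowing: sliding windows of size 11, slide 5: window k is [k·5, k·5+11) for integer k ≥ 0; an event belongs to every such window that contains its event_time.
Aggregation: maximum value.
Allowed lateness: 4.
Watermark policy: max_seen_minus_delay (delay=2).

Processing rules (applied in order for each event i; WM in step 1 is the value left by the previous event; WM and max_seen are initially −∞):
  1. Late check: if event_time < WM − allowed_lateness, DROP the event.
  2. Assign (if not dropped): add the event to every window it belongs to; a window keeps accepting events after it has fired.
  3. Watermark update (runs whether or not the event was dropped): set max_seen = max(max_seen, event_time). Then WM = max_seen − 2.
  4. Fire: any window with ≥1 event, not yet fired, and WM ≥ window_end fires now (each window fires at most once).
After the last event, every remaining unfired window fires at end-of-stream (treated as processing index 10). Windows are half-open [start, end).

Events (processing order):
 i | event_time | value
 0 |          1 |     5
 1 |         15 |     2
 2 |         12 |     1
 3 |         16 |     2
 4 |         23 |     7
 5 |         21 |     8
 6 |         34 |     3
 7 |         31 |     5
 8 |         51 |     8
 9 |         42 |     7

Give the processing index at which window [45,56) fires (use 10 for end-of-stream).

10

i=0 t=1 v=5: → [0,11); WM=-1
i=1 t=15 v=2: → [15,26),[10,21),[5,16); WM=13; [0,11) fires=5
i=2 t=12 v=1: → [10,21),[5,16); WM=13
i=3 t=16 v=2: → [15,26),[10,21); WM=14
i=4 t=23 v=7: → [20,31),[15,26); WM=21; [5,16) fires=2 [10,21) fires=2
i=5 t=21 v=8: → [20,31),[15,26); WM=21
i=6 t=34 v=3: → [30,41),[25,36); WM=32; [15,26) fires=8 [20,31) fires=8
i=7 t=31 v=5: → [30,41),[25,36); WM=32
i=8 t=51 v=8: → [50,61),[45,56); WM=49; [25,36) fires=5 [30,41) fires=5
i=9 t=42 v=7: DROP (t<49-4); WM=49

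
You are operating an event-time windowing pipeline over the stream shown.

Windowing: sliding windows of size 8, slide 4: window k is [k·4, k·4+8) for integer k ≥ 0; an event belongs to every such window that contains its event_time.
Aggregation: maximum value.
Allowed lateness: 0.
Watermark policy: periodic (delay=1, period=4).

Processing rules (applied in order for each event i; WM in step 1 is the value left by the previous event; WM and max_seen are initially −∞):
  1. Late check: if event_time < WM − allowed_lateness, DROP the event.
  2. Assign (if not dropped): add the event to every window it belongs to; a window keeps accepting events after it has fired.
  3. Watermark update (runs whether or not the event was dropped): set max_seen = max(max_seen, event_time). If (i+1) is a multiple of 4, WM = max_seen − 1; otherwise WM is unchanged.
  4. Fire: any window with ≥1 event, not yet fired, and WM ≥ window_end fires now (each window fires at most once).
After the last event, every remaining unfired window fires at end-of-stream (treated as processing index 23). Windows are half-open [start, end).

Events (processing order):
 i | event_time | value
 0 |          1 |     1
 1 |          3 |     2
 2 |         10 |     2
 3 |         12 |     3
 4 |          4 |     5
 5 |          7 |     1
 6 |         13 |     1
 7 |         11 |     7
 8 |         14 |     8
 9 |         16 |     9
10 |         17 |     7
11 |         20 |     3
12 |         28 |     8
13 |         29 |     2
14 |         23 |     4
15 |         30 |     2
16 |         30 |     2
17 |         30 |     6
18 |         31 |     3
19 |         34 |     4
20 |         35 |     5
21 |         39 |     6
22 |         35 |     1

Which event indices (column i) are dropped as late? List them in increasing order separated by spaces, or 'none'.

i=0 t=1 v=1: → [0,8); WM=−∞
i=1 t=3 v=2: → [0,8); WM=−∞
i=2 t=10 v=2: → [8,16),[4,12); WM=−∞
i=3 t=12 v=3: → [12,20),[8,16); WM=11; [0,8) fires=2
i=4 t=4 v=5: DROP (t<11-0); WM=11
i=5 t=7 v=1: DROP (t<11-0); WM=11
i=6 t=13 v=1: → [12,20),[8,16); WM=11
i=7 t=11 v=7: → [8,16),[4,12); WM=12; [4,12) fires=7
i=8 t=14 v=8: → [12,20),[8,16); WM=12
i=9 t=16 v=9: → [16,24),[12,20); WM=12
i=10 t=17 v=7: → [16,24),[12,20); WM=12
i=11 t=20 v=3: → [20,28),[16,24); WM=19; [8,16) fires=8
i=12 t=28 v=8: → [28,36),[24,32); WM=19
i=13 t=29 v=2: → [28,36),[24,32); WM=19
i=14 t=23 v=4: → [20,28),[16,24); WM=19
i=15 t=30 v=2: → [28,36),[24,32); WM=29; [12,20) fires=9 [16,24) fires=9 [20,28) fires=4
i=16 t=30 v=2: → [28,36),[24,32); WM=29
i=17 t=30 v=6: → [28,36),[24,32); WM=29
i=18 t=31 v=3: → [28,36),[24,32); WM=29
i=19 t=34 v=4: → [32,40),[28,36); WM=33; [24,32) fires=8
i=20 t=35 v=5: → [32,40),[28,36); WM=33
i=21 t=39 v=6: → [36,44),[32,40); WM=33
i=22 t=35 v=1: → [32,40),[28,36); WM=33

4 5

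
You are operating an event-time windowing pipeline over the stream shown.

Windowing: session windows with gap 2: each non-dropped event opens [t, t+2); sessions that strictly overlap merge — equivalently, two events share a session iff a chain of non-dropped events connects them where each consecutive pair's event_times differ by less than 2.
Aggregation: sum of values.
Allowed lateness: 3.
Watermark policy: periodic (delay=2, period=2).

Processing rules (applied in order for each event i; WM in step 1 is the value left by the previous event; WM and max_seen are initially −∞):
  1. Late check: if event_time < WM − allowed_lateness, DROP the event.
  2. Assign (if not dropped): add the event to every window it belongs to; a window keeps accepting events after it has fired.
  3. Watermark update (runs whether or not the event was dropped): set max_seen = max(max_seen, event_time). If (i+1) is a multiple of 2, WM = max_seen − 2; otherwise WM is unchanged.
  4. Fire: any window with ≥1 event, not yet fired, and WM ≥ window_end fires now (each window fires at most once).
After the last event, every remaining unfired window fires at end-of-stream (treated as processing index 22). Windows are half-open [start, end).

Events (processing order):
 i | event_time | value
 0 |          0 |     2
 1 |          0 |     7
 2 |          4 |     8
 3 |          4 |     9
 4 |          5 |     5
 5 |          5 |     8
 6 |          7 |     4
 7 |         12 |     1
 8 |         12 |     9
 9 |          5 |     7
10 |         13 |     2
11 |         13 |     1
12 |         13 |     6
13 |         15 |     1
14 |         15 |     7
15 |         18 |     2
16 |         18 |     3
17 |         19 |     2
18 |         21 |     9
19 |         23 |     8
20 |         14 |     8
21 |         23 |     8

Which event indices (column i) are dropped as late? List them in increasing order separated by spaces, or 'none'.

9 20

i=0 t=0 v=2: → [0,2); WM=−∞
i=1 t=0 v=7: → [0,2); WM=-2
i=2 t=4 v=8: → [4,6); WM=-2
i=3 t=4 v=9: → [4,6); WM=2
i=4 t=5 v=5: → [4,7); WM=2
i=5 t=5 v=8: → [4,7); WM=3
i=6 t=7 v=4: → [7,9); WM=3
i=7 t=12 v=1: → [12,14); WM=10
i=8 t=12 v=9: → [12,14); WM=10
i=9 t=5 v=7: DROP (t<10-3); WM=10
i=10 t=13 v=2: → [12,15); WM=10
i=11 t=13 v=1: → [12,15); WM=11
i=12 t=13 v=6: → [12,15); WM=11
i=13 t=15 v=1: → [15,17); WM=13
i=14 t=15 v=7: → [15,17); WM=13
i=15 t=18 v=2: → [18,20); WM=16
i=16 t=18 v=3: → [18,20); WM=16
i=17 t=19 v=2: → [18,21); WM=17
i=18 t=21 v=9: → [21,23); WM=17
i=19 t=23 v=8: → [23,25); WM=21
i=20 t=14 v=8: DROP (t<21-3); WM=21
i=21 t=23 v=8: → [23,25); WM=21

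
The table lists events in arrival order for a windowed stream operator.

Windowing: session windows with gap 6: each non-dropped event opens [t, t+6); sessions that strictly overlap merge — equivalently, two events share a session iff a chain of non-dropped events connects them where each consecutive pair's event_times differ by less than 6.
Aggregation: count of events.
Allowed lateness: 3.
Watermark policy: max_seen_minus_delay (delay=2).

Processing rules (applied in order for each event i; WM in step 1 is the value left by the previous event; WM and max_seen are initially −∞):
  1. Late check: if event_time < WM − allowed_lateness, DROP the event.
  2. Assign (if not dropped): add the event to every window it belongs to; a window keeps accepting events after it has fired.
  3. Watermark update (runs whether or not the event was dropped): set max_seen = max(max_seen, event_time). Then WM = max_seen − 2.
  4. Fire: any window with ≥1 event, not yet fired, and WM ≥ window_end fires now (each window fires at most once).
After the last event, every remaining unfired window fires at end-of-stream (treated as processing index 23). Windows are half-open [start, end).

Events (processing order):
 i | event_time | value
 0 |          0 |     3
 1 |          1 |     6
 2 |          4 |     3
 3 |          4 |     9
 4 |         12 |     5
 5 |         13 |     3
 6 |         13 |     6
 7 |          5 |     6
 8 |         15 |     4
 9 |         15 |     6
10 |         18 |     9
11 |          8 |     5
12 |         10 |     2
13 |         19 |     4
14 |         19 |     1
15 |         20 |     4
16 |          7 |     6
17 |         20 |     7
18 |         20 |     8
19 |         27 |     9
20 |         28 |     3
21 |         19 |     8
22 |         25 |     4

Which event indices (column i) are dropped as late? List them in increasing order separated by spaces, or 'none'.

i=0 t=0 v=3: → [0,6); WM=-2
i=1 t=1 v=6: → [0,7); WM=-1
i=2 t=4 v=3: → [0,10); WM=2
i=3 t=4 v=9: → [0,10); WM=2
i=4 t=12 v=5: → [12,18); WM=10
i=5 t=13 v=3: → [12,19); WM=11
i=6 t=13 v=6: → [12,19); WM=11
i=7 t=5 v=6: DROP (t<11-3); WM=11
i=8 t=15 v=4: → [12,21); WM=13
i=9 t=15 v=6: → [12,21); WM=13
i=10 t=18 v=9: → [12,24); WM=16
i=11 t=8 v=5: DROP (t<16-3); WM=16
i=12 t=10 v=2: DROP (t<16-3); WM=16
i=13 t=19 v=4: → [12,25); WM=17
i=14 t=19 v=1: → [12,25); WM=17
i=15 t=20 v=4: → [12,26); WM=18
i=16 t=7 v=6: DROP (t<18-3); WM=18
i=17 t=20 v=7: → [12,26); WM=18
i=18 t=20 v=8: → [12,26); WM=18
i=19 t=27 v=9: → [27,33); WM=25
i=20 t=28 v=3: → [27,34); WM=26
i=21 t=19 v=8: DROP (t<26-3); WM=26
i=22 t=25 v=4: → [12,34); WM=26

7 11 12 16 21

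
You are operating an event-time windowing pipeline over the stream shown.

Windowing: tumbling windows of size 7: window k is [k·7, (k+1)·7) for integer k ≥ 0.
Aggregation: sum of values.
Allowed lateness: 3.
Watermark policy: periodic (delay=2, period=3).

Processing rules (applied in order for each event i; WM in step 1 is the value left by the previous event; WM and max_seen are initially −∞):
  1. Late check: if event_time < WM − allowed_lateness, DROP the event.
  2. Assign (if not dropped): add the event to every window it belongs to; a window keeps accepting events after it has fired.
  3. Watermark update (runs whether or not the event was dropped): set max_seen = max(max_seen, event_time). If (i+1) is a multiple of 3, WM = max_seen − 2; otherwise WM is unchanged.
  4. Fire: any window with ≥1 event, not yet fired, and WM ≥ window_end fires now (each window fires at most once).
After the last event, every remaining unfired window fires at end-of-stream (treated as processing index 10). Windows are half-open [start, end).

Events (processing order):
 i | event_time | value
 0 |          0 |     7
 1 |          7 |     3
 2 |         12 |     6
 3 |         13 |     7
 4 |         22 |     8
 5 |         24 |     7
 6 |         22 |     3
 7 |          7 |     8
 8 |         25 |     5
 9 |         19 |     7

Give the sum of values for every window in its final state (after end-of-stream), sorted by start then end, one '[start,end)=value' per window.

i=0 t=0 v=7: → [0,7); WM=−∞
i=1 t=7 v=3: → [7,14); WM=−∞
i=2 t=12 v=6: → [7,14); WM=10; [0,7) fires=7
i=3 t=13 v=7: → [7,14); WM=10
i=4 t=22 v=8: → [21,28); WM=10
i=5 t=24 v=7: → [21,28); WM=22; [7,14) fires=16
i=6 t=22 v=3: → [21,28); WM=22
i=7 t=7 v=8: DROP (t<22-3); WM=22
i=8 t=25 v=5: → [21,28); WM=23
i=9 t=19 v=7: DROP (t<23-3); WM=23

[0,7)=7 [7,14)=16 [21,28)=23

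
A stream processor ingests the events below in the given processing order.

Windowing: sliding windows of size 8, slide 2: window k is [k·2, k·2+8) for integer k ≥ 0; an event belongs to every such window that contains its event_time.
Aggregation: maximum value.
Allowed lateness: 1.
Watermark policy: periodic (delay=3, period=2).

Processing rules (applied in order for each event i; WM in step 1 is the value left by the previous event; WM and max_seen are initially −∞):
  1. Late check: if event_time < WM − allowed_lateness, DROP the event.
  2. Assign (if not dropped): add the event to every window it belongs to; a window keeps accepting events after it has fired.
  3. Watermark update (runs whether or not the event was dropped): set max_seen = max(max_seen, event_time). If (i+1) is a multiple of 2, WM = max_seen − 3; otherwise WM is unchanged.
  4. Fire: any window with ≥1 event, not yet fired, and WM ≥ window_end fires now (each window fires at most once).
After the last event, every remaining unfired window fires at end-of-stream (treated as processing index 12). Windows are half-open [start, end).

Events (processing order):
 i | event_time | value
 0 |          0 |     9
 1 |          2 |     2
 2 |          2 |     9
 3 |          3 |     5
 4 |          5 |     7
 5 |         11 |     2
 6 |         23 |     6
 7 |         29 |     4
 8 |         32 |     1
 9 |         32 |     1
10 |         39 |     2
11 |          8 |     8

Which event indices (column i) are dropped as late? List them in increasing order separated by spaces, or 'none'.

i=0 t=0 v=9: → [0,8); WM=−∞
i=1 t=2 v=2: → [2,10),[0,8); WM=-1
i=2 t=2 v=9: → [2,10),[0,8); WM=-1
i=3 t=3 v=5: → [2,10),[0,8); WM=0
i=4 t=5 v=7: → [4,12),[2,10),[0,8); WM=0
i=5 t=11 v=2: → [10,18),[8,16),[6,14),[4,12); WM=8; [0,8) fires=9
i=6 t=23 v=6: → [22,30),[20,28),[18,26),[16,24); WM=8
i=7 t=29 v=4: → [28,36),[26,34),[24,32),[22,30); WM=26; [2,10) fires=9 [4,12) fires=7 [6,14) fires=2 [8,16) fires=2 [10,18) fires=2 [16,24) fires=6 [18,26) fires=6
i=8 t=32 v=1: → [32,40),[30,38),[28,36),[26,34); WM=26
i=9 t=32 v=1: → [32,40),[30,38),[28,36),[26,34); WM=29; [20,28) fires=6
i=10 t=39 v=2: → [38,46),[36,44),[34,42),[32,40); WM=29
i=11 t=8 v=8: DROP (t<29-1); WM=36; [22,30) fires=6 [24,32) fires=4 [26,34) fires=4 [28,36) fires=4

11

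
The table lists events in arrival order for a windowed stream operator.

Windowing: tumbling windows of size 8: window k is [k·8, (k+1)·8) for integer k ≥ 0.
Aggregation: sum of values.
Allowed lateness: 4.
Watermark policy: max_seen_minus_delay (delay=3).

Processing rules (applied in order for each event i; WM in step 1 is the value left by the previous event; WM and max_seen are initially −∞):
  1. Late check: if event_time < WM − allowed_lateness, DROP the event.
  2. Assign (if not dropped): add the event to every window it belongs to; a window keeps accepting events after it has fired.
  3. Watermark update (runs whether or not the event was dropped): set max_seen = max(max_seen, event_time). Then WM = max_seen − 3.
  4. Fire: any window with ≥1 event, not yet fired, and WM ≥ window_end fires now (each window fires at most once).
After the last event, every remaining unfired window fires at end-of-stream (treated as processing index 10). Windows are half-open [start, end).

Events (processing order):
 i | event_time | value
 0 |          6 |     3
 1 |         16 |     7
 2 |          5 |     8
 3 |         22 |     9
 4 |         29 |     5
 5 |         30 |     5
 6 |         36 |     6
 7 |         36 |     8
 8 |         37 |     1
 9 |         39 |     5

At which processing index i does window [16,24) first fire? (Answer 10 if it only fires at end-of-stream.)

4

i=0 t=6 v=3: → [0,8); WM=3
i=1 t=16 v=7: → [16,24); WM=13; [0,8) fires=3
i=2 t=5 v=8: DROP (t<13-4); WM=13
i=3 t=22 v=9: → [16,24); WM=19
i=4 t=29 v=5: → [24,32); WM=26; [16,24) fires=16
i=5 t=30 v=5: → [24,32); WM=27
i=6 t=36 v=6: → [32,40); WM=33; [24,32) fires=10
i=7 t=36 v=8: → [32,40); WM=33
i=8 t=37 v=1: → [32,40); WM=34
i=9 t=39 v=5: → [32,40); WM=36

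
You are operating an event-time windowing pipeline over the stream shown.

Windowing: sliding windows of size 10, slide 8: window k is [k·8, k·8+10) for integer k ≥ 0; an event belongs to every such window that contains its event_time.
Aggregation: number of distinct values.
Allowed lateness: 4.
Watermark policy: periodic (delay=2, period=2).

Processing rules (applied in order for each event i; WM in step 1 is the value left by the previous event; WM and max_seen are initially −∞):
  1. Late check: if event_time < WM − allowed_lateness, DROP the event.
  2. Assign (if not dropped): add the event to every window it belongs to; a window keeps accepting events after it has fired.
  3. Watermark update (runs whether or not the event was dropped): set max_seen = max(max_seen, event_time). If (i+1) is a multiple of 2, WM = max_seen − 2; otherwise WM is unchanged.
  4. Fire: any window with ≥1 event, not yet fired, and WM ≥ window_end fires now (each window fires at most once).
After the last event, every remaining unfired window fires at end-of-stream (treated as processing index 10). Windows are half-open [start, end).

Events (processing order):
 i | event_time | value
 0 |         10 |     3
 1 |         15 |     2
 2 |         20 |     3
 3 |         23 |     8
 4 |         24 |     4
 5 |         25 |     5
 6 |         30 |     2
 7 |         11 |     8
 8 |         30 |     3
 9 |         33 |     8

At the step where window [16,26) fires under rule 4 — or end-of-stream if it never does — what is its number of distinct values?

i=0 t=10 v=3: → [8,18); WM=−∞
i=1 t=15 v=2: → [8,18); WM=13
i=2 t=20 v=3: → [16,26); WM=13
i=3 t=23 v=8: → [16,26); WM=21; [8,18) fires=2
i=4 t=24 v=4: → [24,34),[16,26); WM=21
i=5 t=25 v=5: → [24,34),[16,26); WM=23
i=6 t=30 v=2: → [24,34); WM=23
i=7 t=11 v=8: DROP (t<23-4); WM=28; [16,26) fires=4
i=8 t=30 v=3: → [24,34); WM=28
i=9 t=33 v=8: → [32,42),[24,34); WM=31

4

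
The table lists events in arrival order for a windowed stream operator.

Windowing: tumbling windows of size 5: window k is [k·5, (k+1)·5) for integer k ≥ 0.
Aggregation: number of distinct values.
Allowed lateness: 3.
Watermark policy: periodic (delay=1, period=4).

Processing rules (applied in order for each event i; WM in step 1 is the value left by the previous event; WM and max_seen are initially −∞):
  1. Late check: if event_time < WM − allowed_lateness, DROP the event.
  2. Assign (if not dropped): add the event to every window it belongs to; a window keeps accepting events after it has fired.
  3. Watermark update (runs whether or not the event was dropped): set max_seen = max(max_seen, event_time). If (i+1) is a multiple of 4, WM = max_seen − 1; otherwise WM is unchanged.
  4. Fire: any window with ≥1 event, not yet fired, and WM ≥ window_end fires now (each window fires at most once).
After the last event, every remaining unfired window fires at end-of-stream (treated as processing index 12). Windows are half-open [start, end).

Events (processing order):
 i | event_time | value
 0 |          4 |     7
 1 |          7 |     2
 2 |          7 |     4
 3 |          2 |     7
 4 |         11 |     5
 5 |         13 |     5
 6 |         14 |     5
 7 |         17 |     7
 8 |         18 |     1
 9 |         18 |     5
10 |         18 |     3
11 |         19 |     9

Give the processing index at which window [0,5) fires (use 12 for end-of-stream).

i=0 t=4 v=7: → [0,5); WM=−∞
i=1 t=7 v=2: → [5,10); WM=−∞
i=2 t=7 v=4: → [5,10); WM=−∞
i=3 t=2 v=7: → [0,5); WM=6; [0,5) fires=1
i=4 t=11 v=5: → [10,15); WM=6
i=5 t=13 v=5: → [10,15); WM=6
i=6 t=14 v=5: → [10,15); WM=6
i=7 t=17 v=7: → [15,20); WM=16; [5,10) fires=2 [10,15) fires=1
i=8 t=18 v=1: → [15,20); WM=16
i=9 t=18 v=5: → [15,20); WM=16
i=10 t=18 v=3: → [15,20); WM=16
i=11 t=19 v=9: → [15,20); WM=18

3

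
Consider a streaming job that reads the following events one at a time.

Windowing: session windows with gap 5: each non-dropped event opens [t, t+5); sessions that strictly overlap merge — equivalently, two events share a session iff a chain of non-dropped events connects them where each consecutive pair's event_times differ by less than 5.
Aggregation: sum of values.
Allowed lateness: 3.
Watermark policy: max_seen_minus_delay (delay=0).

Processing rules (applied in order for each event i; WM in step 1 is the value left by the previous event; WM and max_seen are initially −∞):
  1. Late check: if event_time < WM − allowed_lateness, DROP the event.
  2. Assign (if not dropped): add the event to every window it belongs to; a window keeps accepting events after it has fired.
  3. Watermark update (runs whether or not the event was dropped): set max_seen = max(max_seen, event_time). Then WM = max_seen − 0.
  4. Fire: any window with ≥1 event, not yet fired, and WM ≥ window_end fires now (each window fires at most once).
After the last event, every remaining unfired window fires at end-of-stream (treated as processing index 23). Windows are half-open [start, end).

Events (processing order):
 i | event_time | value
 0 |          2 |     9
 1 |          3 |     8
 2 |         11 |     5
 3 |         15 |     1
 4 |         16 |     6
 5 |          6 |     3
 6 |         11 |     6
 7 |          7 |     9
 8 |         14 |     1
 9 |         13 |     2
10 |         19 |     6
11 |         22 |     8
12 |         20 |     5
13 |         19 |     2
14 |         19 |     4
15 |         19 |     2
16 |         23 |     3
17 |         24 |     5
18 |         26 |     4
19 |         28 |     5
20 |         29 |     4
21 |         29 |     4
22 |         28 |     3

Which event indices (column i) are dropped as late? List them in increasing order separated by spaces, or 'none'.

5 6 7

i=0 t=2 v=9: → [2,7); WM=2
i=1 t=3 v=8: → [2,8); WM=3
i=2 t=11 v=5: → [11,16); WM=11
i=3 t=15 v=1: → [11,20); WM=15
i=4 t=16 v=6: → [11,21); WM=16
i=5 t=6 v=3: DROP (t<16-3); WM=16
i=6 t=11 v=6: DROP (t<16-3); WM=16
i=7 t=7 v=9: DROP (t<16-3); WM=16
i=8 t=14 v=1: → [11,21); WM=16
i=9 t=13 v=2: → [11,21); WM=16
i=10 t=19 v=6: → [11,24); WM=19
i=11 t=22 v=8: → [11,27); WM=22
i=12 t=20 v=5: → [11,27); WM=22
i=13 t=19 v=2: → [11,27); WM=22
i=14 t=19 v=4: → [11,27); WM=22
i=15 t=19 v=2: → [11,27); WM=22
i=16 t=23 v=3: → [11,28); WM=23
i=17 t=24 v=5: → [11,29); WM=24
i=18 t=26 v=4: → [11,31); WM=26
i=19 t=28 v=5: → [11,33); WM=28
i=20 t=29 v=4: → [11,34); WM=29
i=21 t=29 v=4: → [11,34); WM=29
i=22 t=28 v=3: → [11,34); WM=29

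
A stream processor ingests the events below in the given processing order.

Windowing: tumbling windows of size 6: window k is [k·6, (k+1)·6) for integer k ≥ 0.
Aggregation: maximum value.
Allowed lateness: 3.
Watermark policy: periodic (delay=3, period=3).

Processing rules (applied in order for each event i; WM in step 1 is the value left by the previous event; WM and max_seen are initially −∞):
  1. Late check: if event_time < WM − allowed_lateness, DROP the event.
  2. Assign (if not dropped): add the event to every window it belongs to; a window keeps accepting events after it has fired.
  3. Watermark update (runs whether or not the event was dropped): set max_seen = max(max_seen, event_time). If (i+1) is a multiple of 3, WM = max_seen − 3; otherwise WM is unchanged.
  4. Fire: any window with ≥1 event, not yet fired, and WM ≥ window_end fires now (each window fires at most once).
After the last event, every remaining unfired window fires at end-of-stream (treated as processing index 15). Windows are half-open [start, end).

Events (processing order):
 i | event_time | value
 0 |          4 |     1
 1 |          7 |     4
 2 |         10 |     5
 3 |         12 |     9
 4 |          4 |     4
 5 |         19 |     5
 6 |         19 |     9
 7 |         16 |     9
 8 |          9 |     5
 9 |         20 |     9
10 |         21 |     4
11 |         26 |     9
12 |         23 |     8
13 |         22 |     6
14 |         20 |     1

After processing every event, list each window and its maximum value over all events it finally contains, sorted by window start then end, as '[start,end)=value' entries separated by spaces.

[0,6)=4 [6,12)=5 [12,18)=9 [18,24)=9 [24,30)=9

i=0 t=4 v=1: → [0,6); WM=−∞
i=1 t=7 v=4: → [6,12); WM=−∞
i=2 t=10 v=5: → [6,12); WM=7; [0,6) fires=1
i=3 t=12 v=9: → [12,18); WM=7
i=4 t=4 v=4: → [0,6); WM=7
i=5 t=19 v=5: → [18,24); WM=16; [6,12) fires=5
i=6 t=19 v=9: → [18,24); WM=16
i=7 t=16 v=9: → [12,18); WM=16
i=8 t=9 v=5: DROP (t<16-3); WM=16
i=9 t=20 v=9: → [18,24); WM=16
i=10 t=21 v=4: → [18,24); WM=16
i=11 t=26 v=9: → [24,30); WM=23; [12,18) fires=9
i=12 t=23 v=8: → [18,24); WM=23
i=13 t=22 v=6: → [18,24); WM=23
i=14 t=20 v=1: → [18,24); WM=23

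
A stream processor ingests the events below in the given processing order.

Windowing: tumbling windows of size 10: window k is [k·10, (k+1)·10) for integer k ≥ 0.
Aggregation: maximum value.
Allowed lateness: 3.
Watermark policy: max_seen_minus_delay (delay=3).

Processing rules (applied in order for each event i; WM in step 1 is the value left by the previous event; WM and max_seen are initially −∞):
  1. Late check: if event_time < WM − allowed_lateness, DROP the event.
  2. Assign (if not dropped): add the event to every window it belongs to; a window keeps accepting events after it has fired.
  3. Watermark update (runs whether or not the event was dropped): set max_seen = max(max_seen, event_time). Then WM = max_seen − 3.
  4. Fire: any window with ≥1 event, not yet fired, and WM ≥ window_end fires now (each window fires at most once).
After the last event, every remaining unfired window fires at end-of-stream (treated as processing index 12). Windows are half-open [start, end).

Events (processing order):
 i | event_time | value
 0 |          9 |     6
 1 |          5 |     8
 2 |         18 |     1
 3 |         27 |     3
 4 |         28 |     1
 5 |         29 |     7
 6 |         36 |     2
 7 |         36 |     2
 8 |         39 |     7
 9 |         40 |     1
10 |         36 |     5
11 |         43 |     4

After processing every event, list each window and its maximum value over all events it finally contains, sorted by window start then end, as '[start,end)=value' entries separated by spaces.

[0,10)=8 [10,20)=1 [20,30)=7 [30,40)=7 [40,50)=4

i=0 t=9 v=6: → [0,10); WM=6
i=1 t=5 v=8: → [0,10); WM=6
i=2 t=18 v=1: → [10,20); WM=15; [0,10) fires=8
i=3 t=27 v=3: → [20,30); WM=24; [10,20) fires=1
i=4 t=28 v=1: → [20,30); WM=25
i=5 t=29 v=7: → [20,30); WM=26
i=6 t=36 v=2: → [30,40); WM=33; [20,30) fires=7
i=7 t=36 v=2: → [30,40); WM=33
i=8 t=39 v=7: → [30,40); WM=36
i=9 t=40 v=1: → [40,50); WM=37
i=10 t=36 v=5: → [30,40); WM=37
i=11 t=43 v=4: → [40,50); WM=40; [30,40) fires=7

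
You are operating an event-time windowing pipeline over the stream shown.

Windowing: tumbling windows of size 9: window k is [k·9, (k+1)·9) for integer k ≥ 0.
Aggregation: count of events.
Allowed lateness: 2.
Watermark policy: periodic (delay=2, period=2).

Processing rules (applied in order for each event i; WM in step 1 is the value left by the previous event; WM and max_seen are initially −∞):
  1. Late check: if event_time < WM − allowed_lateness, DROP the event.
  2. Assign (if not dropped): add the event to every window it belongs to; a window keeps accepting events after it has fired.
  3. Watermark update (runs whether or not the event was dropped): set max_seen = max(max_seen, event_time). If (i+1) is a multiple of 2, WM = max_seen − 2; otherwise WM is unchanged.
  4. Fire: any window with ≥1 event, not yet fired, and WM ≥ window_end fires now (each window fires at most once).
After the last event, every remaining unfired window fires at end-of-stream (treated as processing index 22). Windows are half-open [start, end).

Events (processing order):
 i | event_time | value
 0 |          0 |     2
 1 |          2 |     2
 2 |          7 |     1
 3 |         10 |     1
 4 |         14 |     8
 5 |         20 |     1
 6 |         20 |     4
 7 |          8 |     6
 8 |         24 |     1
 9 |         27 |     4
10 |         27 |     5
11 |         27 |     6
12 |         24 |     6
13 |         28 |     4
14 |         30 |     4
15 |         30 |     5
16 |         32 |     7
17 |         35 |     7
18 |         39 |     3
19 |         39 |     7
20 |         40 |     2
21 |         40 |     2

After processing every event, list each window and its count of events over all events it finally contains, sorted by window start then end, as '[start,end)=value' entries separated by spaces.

i=0 t=0 v=2: → [0,9); WM=−∞
i=1 t=2 v=2: → [0,9); WM=0
i=2 t=7 v=1: → [0,9); WM=0
i=3 t=10 v=1: → [9,18); WM=8
i=4 t=14 v=8: → [9,18); WM=8
i=5 t=20 v=1: → [18,27); WM=18; [0,9) fires=3 [9,18) fires=2
i=6 t=20 v=4: → [18,27); WM=18
i=7 t=8 v=6: DROP (t<18-2); WM=18
i=8 t=24 v=1: → [18,27); WM=18
i=9 t=27 v=4: → [27,36); WM=25
i=10 t=27 v=5: → [27,36); WM=25
i=11 t=27 v=6: → [27,36); WM=25
i=12 t=24 v=6: → [18,27); WM=25
i=13 t=28 v=4: → [27,36); WM=26
i=14 t=30 v=4: → [27,36); WM=26
i=15 t=30 v=5: → [27,36); WM=28; [18,27) fires=4
i=16 t=32 v=7: → [27,36); WM=28
i=17 t=35 v=7: → [27,36); WM=33
i=18 t=39 v=3: → [36,45); WM=33
i=19 t=39 v=7: → [36,45); WM=37; [27,36) fires=8
i=20 t=40 v=2: → [36,45); WM=37
i=21 t=40 v=2: → [36,45); WM=38

[0,9)=3 [9,18)=2 [18,27)=4 [27,36)=8 [36,45)=4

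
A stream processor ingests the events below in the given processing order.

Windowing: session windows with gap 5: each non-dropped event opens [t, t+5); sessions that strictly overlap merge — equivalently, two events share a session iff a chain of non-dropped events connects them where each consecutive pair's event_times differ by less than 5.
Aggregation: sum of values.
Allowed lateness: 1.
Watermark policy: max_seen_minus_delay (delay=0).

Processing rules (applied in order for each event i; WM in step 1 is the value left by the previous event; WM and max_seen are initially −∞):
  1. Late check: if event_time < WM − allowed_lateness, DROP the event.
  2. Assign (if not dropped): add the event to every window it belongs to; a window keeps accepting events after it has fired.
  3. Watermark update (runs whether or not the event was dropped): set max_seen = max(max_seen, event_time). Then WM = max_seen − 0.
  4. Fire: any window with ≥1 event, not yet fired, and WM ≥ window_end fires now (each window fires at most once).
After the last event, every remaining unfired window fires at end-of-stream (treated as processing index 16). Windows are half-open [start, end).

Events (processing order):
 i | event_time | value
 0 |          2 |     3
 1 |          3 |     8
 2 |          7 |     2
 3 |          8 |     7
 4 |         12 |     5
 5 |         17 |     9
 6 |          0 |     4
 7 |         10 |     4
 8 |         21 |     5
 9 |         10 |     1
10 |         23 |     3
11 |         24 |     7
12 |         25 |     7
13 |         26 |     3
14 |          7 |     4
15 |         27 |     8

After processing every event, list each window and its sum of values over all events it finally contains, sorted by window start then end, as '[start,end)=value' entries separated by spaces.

i=0 t=2 v=3: → [2,7); WM=2
i=1 t=3 v=8: → [2,8); WM=3
i=2 t=7 v=2: → [2,12); WM=7
i=3 t=8 v=7: → [2,13); WM=8
i=4 t=12 v=5: → [2,17); WM=12
i=5 t=17 v=9: → [17,22); WM=17
i=6 t=0 v=4: DROP (t<17-1); WM=17
i=7 t=10 v=4: DROP (t<17-1); WM=17
i=8 t=21 v=5: → [17,26); WM=21
i=9 t=10 v=1: DROP (t<21-1); WM=21
i=10 t=23 v=3: → [17,28); WM=23
i=11 t=24 v=7: → [17,29); WM=24
i=12 t=25 v=7: → [17,30); WM=25
i=13 t=26 v=3: → [17,31); WM=26
i=14 t=7 v=4: DROP (t<26-1); WM=26
i=15 t=27 v=8: → [17,32); WM=27

[2,17)=25 [17,32)=42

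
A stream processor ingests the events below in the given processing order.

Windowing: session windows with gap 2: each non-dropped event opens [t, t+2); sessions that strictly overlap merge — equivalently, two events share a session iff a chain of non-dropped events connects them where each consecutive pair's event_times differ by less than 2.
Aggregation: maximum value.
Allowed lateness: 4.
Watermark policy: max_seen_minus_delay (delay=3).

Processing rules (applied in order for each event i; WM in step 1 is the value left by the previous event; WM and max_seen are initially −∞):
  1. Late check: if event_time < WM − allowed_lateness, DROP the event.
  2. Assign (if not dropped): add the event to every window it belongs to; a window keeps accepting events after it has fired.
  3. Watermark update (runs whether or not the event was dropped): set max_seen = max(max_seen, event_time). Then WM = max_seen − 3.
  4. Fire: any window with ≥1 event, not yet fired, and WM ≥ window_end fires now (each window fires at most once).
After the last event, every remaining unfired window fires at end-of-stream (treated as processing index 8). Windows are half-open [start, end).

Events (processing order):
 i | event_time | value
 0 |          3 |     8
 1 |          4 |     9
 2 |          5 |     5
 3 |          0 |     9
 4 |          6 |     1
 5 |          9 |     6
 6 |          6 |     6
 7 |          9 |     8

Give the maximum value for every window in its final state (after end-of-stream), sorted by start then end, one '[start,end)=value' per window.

i=0 t=3 v=8: → [3,5); WM=0
i=1 t=4 v=9: → [3,6); WM=1
i=2 t=5 v=5: → [3,7); WM=2
i=3 t=0 v=9: → [0,2); WM=2
i=4 t=6 v=1: → [3,8); WM=3
i=5 t=9 v=6: → [9,11); WM=6
i=6 t=6 v=6: → [3,8); WM=6
i=7 t=9 v=8: → [9,11); WM=6

[0,2)=9 [3,8)=9 [9,11)=8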